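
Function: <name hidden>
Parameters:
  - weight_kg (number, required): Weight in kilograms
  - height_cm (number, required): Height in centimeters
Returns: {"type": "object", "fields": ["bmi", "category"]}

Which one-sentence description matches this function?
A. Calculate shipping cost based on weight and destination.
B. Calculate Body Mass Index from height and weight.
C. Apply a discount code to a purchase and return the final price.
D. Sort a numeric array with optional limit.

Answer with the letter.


Parameters weight_kg, height_cm and return ["bmi", "category"] fit: Calculate Body Mass Index from height and weight.
B


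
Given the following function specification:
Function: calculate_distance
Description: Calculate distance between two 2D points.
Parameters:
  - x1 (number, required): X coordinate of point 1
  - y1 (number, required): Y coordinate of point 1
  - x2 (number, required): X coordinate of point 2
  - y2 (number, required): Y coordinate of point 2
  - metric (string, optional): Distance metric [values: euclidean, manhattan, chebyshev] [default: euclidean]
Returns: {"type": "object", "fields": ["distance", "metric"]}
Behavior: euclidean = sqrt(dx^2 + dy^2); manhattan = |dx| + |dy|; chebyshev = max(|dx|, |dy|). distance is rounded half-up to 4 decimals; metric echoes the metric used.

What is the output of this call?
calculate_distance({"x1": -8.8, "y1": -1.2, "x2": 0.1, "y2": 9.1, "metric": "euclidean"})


|dx| = |0.1 - -8.8| = 8.9; |dy| = |9.1 - -1.2| = 10.3
euclidean: sqrt(8.9^2 + 10.3^2) = sqrt(185.3) = 13.612494
Round to 4 decimals: 13.6125
Output:
{"distance": 13.6125, "metric": "euclidean"}


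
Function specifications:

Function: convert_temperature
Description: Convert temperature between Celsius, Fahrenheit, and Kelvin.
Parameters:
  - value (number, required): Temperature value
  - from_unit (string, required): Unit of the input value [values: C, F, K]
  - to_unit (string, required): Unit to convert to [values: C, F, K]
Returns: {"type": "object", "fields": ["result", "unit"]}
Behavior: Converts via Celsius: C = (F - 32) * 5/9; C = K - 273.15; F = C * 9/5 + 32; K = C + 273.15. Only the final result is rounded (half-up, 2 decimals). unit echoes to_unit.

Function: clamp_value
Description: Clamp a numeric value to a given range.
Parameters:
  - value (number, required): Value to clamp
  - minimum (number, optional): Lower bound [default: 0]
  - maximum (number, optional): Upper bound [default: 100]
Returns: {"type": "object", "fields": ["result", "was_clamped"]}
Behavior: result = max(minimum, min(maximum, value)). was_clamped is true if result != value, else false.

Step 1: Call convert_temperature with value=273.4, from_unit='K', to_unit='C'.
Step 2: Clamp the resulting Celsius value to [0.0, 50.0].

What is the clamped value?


Step 1: convert_temperature(value=273.4, from_unit=K, to_unit=C)
  To C: 273.4 - 273.15 = 0.25
  Target is C: 0.25
  Round to 2 decimals: 0.25
  -> result = 0.25 C
Step 2: clamp_value(value=0.25, minimum=0.0, maximum=50.0)
  result = max(0.0, min(50.0, 0.25)) = max(0.0, 0.25) = 0.25
  was_clamped = (0.25 != 0.25) = false
  -> result = 0.25
0.25


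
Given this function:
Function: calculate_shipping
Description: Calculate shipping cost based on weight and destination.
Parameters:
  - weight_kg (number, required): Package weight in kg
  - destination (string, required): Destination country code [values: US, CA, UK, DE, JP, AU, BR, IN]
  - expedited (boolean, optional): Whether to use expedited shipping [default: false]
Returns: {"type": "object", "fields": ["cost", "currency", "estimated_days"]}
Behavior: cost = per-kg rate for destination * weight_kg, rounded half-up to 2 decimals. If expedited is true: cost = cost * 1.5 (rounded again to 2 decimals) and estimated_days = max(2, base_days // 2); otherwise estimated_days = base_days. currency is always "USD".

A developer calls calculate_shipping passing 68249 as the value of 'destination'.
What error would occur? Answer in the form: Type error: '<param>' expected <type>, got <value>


Spec: 'destination' is declared as string; 68249 is an integer.
Type error: 'destination' expected string, got 68249


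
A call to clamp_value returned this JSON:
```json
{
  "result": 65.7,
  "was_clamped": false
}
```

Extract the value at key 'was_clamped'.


false


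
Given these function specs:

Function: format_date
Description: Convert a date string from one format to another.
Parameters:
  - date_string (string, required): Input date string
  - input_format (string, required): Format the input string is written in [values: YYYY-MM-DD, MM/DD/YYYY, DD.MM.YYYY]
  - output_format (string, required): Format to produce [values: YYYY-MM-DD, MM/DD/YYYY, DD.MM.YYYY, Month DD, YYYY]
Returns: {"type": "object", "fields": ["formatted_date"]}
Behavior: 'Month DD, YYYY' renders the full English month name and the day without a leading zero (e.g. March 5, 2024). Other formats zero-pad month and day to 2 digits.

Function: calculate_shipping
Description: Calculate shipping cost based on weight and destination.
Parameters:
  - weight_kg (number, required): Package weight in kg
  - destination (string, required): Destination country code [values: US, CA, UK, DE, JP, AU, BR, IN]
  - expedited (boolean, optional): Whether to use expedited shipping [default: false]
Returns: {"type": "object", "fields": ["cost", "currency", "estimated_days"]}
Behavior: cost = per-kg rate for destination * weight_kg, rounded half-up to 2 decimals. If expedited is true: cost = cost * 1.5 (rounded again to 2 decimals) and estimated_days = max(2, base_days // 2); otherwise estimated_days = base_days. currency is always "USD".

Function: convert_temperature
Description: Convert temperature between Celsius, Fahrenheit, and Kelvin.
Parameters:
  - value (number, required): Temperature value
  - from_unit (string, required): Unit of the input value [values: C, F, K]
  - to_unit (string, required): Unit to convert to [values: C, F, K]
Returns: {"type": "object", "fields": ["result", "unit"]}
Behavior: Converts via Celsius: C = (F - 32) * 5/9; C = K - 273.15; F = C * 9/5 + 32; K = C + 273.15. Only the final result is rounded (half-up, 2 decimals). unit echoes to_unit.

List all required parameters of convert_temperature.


Parameters of convert_temperature and their required/optional flag:
  value: required
  from_unit: required
  to_unit: required
from_unit, to_unit, value


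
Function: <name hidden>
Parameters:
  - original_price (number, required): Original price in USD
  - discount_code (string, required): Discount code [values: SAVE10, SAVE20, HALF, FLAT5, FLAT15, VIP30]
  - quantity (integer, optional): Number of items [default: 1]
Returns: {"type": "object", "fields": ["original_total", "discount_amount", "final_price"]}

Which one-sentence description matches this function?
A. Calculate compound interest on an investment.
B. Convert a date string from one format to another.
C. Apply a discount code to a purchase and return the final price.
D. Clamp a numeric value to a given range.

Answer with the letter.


Parameters original_price, discount_code, quantity and return ["original_total", "discount_amount", "final_price"] fit: Apply a discount code to a purchase and return the final price.
C


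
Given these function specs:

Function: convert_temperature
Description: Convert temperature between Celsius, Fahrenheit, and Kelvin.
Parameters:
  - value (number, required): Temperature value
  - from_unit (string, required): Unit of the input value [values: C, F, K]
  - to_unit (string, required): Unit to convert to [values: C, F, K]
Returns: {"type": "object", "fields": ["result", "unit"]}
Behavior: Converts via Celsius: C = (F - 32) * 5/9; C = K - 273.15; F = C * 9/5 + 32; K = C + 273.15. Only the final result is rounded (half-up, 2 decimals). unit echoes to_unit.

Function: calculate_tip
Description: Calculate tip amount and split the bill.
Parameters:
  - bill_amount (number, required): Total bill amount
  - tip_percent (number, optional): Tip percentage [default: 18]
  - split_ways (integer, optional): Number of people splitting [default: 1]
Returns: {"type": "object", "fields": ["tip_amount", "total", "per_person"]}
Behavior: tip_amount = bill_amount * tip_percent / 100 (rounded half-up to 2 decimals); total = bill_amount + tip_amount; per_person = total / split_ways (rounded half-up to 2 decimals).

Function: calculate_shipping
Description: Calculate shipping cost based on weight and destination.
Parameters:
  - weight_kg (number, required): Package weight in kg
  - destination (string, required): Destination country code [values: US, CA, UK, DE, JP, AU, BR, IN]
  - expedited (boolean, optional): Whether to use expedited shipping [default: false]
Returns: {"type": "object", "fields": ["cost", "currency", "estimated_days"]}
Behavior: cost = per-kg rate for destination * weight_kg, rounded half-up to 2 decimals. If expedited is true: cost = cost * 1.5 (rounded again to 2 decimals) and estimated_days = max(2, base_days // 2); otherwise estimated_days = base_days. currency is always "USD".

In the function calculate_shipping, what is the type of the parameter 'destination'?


The calculate_shipping spec declares:
  - destination (string, required): Destination country code [values: US, CA, UK, DE, JP, AU, BR, IN]
Type:
string


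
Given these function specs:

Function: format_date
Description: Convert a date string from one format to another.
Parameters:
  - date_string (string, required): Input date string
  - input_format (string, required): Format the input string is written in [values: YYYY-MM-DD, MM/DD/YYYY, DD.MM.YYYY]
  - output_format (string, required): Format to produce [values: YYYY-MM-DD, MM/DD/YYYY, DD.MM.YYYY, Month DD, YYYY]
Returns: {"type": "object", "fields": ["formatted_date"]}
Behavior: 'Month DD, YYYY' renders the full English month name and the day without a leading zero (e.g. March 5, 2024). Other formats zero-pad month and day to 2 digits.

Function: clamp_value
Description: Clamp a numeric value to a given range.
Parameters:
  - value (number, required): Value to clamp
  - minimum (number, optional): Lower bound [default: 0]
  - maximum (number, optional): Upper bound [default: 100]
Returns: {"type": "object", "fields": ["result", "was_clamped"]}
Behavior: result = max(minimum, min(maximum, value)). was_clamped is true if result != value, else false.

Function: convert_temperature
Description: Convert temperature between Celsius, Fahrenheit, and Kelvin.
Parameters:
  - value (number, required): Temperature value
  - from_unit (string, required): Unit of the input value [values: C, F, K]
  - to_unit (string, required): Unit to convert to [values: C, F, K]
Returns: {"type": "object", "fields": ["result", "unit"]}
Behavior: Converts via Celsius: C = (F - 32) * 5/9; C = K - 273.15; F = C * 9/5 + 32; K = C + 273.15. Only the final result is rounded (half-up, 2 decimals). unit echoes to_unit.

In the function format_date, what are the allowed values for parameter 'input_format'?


The format_date spec declares:
  - input_format (string, required): Format the input string is written in [values: YYYY-MM-DD, MM/DD/YYYY, DD.MM.YYYY]
Allowed values:
YYYY-MM-DD, MM/DD/YYYY, DD.MM.YYYY


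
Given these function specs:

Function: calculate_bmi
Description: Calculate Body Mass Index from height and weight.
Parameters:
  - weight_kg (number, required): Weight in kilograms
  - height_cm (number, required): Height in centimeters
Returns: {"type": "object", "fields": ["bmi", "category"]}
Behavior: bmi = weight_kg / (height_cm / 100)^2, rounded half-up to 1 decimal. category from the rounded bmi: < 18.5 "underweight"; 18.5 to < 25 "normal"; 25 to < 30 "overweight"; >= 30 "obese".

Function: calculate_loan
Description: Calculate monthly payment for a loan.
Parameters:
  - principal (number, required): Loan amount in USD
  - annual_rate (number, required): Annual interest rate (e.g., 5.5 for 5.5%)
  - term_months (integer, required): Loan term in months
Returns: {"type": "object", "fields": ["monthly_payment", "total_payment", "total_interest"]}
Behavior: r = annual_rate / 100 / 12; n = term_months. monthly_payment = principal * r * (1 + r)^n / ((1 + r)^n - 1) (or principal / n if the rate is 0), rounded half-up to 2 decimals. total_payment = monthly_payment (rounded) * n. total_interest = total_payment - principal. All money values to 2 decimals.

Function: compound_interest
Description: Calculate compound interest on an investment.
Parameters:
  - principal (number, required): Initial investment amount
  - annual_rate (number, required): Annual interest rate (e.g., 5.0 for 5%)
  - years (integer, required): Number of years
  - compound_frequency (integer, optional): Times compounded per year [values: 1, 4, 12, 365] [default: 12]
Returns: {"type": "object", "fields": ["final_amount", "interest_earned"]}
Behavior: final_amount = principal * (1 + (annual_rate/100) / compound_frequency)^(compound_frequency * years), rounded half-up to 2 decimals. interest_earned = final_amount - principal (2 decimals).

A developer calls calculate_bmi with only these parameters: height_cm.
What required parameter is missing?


Required parameters: weight_kg, height_cm
Provided: height_cm
Missing: weight_kg
weight_kg


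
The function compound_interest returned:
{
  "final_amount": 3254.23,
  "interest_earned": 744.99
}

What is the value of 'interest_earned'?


744.99


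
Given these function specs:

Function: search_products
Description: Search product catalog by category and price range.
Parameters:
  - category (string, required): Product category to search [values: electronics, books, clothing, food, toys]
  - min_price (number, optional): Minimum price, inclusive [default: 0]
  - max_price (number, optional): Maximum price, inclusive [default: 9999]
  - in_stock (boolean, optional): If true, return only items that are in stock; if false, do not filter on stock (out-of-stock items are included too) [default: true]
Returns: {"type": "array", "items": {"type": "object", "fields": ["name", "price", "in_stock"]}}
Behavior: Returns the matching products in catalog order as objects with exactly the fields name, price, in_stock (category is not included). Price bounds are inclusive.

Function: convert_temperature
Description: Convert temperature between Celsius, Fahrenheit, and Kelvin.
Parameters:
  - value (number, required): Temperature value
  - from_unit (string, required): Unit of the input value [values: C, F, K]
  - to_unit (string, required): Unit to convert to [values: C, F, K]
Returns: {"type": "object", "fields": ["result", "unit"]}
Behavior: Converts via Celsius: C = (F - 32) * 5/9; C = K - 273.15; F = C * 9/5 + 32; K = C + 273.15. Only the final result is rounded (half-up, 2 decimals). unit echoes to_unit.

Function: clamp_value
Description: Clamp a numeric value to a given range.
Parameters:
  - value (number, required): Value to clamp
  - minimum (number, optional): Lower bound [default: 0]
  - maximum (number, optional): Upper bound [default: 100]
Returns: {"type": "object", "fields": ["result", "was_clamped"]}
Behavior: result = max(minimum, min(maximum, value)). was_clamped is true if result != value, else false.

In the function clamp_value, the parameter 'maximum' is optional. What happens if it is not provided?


The clamp_value spec declares:
  - maximum (number, optional): Upper bound [default: 100]
It defaults to 100


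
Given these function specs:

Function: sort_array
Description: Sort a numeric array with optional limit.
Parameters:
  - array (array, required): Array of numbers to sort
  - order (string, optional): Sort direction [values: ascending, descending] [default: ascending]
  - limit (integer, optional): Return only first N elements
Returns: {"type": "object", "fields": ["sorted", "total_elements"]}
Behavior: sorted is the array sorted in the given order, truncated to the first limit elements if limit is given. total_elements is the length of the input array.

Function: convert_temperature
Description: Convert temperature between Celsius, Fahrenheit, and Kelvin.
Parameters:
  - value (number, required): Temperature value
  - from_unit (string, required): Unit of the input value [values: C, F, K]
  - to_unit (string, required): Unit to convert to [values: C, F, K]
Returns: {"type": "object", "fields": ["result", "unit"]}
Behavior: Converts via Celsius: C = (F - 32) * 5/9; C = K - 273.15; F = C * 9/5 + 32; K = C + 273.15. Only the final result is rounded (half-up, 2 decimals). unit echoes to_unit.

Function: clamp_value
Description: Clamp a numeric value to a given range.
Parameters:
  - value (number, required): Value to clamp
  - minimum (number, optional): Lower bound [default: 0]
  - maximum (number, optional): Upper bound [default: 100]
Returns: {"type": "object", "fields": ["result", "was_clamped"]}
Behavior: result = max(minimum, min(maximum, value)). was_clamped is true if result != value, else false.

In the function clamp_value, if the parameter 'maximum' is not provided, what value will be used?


The clamp_value spec declares:
  - maximum (number, optional): Upper bound [default: 100]
Default:
100


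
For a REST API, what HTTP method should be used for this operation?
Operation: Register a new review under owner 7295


GET = read, POST = create, PUT = update/replace, DELETE = remove
This operation is a create.
POST


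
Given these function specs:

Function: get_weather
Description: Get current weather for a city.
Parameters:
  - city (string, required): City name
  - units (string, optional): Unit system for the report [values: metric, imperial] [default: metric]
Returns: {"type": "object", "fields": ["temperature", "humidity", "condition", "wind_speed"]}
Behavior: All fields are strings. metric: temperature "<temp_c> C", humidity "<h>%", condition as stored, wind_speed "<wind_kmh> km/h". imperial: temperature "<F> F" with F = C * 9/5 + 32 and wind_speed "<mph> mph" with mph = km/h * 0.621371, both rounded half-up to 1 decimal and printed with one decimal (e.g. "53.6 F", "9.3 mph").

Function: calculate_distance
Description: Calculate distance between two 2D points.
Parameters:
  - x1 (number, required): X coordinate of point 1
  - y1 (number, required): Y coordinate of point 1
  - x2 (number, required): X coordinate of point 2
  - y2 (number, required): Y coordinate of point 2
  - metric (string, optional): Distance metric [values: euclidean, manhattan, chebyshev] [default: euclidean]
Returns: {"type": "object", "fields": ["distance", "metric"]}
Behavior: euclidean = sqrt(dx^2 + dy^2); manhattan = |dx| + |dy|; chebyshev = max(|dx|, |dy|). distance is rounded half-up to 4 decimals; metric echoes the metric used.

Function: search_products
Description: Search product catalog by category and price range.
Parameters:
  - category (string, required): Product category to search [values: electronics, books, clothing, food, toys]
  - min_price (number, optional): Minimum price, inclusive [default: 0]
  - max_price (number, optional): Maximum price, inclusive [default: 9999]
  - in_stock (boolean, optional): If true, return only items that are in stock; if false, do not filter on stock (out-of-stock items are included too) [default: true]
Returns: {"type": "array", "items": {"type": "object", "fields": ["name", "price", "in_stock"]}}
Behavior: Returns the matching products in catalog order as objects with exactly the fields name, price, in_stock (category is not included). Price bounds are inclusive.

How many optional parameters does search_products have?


Parameters of search_products: category (required), min_price (optional), max_price (optional), in_stock (optional)
Optional count:
3


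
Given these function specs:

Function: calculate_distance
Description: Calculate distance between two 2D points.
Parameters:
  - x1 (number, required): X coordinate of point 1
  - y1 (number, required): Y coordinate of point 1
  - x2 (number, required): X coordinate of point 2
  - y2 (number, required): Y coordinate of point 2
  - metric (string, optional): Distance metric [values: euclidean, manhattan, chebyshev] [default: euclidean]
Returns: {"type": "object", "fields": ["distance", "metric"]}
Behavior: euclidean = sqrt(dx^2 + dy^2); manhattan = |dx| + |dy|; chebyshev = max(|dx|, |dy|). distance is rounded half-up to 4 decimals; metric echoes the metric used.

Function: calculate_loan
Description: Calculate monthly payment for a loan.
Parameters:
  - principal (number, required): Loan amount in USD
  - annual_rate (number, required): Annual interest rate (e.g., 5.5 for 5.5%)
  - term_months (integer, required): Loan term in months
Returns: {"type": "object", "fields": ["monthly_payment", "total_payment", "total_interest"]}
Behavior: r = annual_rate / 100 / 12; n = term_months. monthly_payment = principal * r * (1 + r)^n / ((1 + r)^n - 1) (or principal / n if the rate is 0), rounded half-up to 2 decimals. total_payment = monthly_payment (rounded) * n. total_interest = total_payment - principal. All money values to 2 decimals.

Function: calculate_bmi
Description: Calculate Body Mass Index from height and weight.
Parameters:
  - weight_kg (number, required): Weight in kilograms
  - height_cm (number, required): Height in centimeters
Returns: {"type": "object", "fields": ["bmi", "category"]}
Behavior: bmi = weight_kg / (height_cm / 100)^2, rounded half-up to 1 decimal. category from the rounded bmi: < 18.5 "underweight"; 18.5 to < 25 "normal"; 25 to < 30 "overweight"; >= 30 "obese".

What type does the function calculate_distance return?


The calculate_distance spec declares Returns: {"type": "object", "fields": ["distance", "metric"]}
Type:
object


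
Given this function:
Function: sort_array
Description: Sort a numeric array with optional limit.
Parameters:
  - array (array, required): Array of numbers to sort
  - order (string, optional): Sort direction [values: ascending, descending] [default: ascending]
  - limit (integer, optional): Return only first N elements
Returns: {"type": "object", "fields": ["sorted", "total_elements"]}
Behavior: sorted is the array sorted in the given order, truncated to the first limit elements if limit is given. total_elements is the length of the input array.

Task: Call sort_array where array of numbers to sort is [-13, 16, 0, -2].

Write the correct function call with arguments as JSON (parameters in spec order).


Mapping each described value to its parameter name:
  'Array of numbers to sort' -> array = [-13, 16, 0, -2]
sort_array({"array": [-13, 16, 0, -2]})


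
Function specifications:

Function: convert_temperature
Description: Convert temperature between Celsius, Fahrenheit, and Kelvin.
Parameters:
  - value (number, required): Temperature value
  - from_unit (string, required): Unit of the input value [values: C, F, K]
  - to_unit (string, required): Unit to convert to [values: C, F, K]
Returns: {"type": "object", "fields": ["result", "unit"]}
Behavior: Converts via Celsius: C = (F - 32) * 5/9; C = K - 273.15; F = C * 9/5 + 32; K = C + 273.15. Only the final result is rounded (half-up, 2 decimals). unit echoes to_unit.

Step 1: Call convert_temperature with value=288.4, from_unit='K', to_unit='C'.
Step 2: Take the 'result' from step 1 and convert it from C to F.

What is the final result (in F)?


Step 1: convert_temperature(value=288.4, from_unit=K, to_unit=C)
  To C: 288.4 - 273.15 = 15.25
  Target is C: 15.25
  Round to 2 decimals: 15.25
  -> result = 15.25 C
Step 2: convert_temperature(value=15.25, from_unit=C, to_unit=F)
  Input already in C: 15.25
  To F: 15.25 * 9/5 + 32 = 59.45
  Round to 2 decimals: 59.45
  -> result = 59.45 F
59.45 F


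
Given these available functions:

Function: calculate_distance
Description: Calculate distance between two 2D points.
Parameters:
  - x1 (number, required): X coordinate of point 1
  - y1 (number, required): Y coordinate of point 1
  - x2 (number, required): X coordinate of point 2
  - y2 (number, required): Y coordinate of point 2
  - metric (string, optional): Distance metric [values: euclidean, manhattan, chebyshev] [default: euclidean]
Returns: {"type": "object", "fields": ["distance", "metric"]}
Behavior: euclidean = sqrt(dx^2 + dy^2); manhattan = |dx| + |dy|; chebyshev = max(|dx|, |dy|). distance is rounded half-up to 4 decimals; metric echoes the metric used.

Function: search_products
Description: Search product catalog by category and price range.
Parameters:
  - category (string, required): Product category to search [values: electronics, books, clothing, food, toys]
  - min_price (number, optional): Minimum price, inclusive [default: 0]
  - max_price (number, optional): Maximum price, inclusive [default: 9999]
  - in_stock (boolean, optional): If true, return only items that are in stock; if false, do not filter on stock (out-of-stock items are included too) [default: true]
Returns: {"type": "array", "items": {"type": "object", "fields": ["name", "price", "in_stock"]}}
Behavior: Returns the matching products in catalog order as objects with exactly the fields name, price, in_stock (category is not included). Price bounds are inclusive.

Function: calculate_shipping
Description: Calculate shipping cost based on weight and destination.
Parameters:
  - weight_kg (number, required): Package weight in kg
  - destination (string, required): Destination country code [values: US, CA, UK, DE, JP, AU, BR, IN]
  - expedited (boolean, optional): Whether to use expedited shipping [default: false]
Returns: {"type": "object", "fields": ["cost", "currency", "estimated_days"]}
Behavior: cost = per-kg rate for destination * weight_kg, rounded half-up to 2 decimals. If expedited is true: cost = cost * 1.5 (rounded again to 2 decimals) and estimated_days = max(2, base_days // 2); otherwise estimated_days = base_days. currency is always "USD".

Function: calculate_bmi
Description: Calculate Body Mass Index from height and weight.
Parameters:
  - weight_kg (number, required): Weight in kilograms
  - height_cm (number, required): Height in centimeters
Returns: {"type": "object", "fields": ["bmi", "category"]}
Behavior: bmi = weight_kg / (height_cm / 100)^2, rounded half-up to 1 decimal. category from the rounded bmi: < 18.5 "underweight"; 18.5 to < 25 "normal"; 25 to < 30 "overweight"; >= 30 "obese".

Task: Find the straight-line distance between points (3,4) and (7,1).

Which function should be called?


The task needs a function whose description is: Calculate distance between two 2D points.
calculate_distance


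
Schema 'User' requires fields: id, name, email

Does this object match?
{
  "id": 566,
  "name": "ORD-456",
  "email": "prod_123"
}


Checking required fields... All present.
Valid - all required fields present


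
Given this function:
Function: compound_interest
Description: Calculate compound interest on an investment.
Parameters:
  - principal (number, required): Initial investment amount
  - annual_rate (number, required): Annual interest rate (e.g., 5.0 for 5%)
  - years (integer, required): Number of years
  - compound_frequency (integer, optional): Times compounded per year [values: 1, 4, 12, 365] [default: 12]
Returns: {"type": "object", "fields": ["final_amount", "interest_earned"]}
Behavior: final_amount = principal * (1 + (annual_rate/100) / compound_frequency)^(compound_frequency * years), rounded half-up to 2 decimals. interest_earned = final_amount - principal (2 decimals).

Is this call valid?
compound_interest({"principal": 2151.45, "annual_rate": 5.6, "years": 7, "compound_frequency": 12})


Checking all required parameters present and types match... All valid.
Valid


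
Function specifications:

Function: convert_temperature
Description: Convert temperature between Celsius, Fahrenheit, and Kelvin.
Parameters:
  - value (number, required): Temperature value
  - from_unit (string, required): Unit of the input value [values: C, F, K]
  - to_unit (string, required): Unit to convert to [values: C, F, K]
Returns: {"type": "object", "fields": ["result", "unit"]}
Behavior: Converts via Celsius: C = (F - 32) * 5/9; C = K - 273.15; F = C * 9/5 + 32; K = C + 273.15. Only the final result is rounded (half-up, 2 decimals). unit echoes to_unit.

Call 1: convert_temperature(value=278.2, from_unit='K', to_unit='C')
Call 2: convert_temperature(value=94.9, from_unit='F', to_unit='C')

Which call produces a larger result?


Call 1:
  To C: 278.2 - 273.15 = 5.05
  Target is C: 5.05
  Round to 2 decimals: 5.05
  -> 5.05 C
Call 2:
  To C: (94.9 - 32) * 5/9 = 34.944444
  Target is C: 34.944444
  Round to 2 decimals: 34.94
  -> 34.94 C
Call 2 (34.94 C)


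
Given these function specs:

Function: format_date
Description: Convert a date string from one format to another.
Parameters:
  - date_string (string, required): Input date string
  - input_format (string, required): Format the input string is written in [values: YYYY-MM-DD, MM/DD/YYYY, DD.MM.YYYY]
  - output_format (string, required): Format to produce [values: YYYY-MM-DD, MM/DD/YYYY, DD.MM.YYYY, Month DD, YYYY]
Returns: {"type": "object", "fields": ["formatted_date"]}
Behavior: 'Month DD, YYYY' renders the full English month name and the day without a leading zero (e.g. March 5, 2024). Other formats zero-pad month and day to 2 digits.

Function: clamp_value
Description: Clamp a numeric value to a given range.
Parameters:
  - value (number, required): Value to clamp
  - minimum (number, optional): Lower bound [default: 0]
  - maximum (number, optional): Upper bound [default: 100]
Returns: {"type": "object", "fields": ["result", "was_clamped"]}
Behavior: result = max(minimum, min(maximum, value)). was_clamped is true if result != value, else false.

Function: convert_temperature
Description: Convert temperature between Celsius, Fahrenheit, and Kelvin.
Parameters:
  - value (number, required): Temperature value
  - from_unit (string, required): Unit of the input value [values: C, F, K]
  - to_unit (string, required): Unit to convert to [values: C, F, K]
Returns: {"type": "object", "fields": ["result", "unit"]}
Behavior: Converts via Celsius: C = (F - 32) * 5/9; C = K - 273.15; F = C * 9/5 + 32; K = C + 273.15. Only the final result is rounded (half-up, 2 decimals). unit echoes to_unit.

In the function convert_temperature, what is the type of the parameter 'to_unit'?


The convert_temperature spec declares:
  - to_unit (string, required): Unit to convert to [values: C, F, K]
Type:
string


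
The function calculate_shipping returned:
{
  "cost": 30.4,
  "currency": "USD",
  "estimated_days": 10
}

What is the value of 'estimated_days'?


10


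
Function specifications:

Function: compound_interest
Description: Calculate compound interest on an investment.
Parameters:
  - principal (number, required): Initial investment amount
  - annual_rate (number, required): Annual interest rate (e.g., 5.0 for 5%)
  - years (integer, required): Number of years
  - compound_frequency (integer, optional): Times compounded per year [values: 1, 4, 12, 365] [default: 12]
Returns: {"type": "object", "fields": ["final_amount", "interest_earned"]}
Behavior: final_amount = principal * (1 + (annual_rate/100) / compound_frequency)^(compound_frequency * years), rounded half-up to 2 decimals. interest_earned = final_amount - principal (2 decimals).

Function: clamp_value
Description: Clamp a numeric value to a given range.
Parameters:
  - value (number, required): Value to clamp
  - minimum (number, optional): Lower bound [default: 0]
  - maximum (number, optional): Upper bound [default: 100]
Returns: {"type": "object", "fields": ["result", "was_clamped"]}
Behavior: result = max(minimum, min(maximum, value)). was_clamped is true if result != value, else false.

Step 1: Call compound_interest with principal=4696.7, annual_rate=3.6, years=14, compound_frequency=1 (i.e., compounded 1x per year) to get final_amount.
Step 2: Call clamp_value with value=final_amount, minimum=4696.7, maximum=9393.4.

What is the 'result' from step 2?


Step 1: compound_interest
  rate per period = 3.6/100/1 = 0.036 (keep full precision); periods = 1 * 14 = 14
  (1 + 0.036)^14 = 1.64072795
  final_amount = 4696.7 * 1.64072795 = 7706.006951 -> 7706.01
  interest_earned = 7706.01 - 4696.70 = 3009.31
  -> final_amount = 7706.01
Step 2: clamp_value(value=7706.01, minimum=4696.7, maximum=9393.4)
  result = max(4696.7, min(9393.4, 7706.01)) = max(4696.7, 7706.01) = 7706.01
  was_clamped = (7706.01 != 7706.01) = false
  -> result = 7706.01
7706.01


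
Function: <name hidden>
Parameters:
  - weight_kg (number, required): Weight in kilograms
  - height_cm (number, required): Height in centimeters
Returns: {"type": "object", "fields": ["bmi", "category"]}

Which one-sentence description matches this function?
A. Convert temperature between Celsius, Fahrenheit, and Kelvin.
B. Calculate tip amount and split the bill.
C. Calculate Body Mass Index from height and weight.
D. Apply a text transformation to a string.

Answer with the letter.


Parameters weight_kg, height_cm and return ["bmi", "category"] fit: Calculate Body Mass Index from height and weight.
C


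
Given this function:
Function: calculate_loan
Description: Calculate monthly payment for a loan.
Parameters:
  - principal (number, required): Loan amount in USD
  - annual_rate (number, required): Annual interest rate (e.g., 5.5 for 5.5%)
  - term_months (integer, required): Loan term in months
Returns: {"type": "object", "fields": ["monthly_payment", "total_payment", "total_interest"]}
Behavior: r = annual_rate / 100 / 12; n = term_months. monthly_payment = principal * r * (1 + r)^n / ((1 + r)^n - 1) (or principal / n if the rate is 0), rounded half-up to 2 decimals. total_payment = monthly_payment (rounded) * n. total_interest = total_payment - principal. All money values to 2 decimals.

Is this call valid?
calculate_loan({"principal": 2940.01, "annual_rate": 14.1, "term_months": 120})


Checking all required parameters present and types match... All valid.
Valid


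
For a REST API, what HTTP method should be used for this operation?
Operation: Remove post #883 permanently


GET = read, POST = create, PUT = update/replace, DELETE = remove
This operation is a removal.
DELETE


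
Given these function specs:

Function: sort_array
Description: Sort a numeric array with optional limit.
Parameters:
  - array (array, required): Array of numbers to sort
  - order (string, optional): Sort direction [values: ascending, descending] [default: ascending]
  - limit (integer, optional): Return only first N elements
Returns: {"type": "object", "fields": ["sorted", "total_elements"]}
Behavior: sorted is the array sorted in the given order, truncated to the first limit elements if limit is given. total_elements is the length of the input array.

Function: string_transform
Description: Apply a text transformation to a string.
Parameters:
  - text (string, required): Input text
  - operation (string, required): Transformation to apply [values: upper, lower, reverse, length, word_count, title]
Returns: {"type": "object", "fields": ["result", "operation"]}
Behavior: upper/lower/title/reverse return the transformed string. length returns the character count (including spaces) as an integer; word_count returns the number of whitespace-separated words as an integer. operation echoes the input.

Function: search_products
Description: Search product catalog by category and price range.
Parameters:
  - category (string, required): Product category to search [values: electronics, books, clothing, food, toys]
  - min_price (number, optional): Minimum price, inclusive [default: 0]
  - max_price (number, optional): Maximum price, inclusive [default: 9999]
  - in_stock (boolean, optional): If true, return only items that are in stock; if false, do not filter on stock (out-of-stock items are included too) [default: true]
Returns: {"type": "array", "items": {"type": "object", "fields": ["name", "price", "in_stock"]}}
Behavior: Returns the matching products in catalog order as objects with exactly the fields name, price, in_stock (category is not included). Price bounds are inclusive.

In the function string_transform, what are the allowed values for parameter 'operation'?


The string_transform spec declares:
  - operation (string, required): Transformation to apply [values: upper, lower, reverse, length, word_count, title]
Allowed values:
upper, lower, reverse, length, word_count, title


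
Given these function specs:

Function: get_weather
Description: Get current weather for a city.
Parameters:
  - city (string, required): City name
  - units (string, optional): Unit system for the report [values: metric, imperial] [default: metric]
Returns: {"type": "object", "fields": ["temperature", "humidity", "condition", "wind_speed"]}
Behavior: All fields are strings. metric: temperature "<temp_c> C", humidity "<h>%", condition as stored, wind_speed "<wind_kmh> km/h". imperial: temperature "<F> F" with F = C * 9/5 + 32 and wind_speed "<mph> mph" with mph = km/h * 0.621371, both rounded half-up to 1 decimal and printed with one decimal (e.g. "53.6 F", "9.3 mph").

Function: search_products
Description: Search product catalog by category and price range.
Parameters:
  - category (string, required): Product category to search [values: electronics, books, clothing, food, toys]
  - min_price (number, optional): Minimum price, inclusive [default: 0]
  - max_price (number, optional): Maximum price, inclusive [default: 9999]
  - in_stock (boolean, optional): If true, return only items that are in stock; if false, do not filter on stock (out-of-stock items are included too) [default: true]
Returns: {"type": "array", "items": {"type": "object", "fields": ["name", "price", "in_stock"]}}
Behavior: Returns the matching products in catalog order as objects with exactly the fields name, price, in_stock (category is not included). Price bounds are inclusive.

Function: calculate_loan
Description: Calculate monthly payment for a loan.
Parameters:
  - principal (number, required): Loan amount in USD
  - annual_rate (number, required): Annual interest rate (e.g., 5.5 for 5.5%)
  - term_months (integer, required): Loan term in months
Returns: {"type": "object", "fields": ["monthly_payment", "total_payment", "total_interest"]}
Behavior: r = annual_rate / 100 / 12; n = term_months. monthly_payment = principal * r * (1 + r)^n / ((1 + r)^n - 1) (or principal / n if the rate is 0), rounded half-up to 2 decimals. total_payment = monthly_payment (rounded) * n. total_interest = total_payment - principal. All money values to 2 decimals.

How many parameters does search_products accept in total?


Parameters of search_products: category (required), min_price (optional), max_price (optional), in_stock (optional)
Total:
4


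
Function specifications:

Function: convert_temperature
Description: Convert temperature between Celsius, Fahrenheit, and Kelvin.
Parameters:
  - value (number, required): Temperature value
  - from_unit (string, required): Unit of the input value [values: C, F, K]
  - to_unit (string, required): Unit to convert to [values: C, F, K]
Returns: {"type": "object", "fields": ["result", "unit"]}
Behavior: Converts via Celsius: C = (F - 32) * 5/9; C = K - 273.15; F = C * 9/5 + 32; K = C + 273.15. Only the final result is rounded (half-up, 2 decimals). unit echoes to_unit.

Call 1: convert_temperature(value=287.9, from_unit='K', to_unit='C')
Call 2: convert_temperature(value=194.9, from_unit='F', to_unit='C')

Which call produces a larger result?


Call 1:
  To C: 287.9 - 273.15 = 14.75
  Target is C: 14.75
  Round to 2 decimals: 14.75
  -> 14.75 C
Call 2:
  To C: (194.9 - 32) * 5/9 = 90.5
  Target is C: 90.5
  Round to 2 decimals: 90.5
  -> 90.5 C
Call 2 (90.5 C)


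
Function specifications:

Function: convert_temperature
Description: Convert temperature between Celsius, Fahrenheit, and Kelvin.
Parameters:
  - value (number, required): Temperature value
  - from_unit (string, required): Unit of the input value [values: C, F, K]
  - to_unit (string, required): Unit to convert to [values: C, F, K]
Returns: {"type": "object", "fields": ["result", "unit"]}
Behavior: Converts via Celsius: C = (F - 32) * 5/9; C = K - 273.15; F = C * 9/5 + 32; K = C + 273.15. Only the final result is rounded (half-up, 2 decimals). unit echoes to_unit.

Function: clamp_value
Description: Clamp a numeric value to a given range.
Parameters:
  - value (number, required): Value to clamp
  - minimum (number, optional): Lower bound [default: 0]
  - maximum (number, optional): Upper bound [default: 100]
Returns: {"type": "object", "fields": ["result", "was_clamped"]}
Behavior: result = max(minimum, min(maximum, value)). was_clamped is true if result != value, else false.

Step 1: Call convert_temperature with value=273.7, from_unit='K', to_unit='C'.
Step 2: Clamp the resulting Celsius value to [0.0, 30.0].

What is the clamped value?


Step 1: convert_temperature(value=273.7, from_unit=K, to_unit=C)
  To C: 273.7 - 273.15 = 0.55
  Target is C: 0.55
  Round to 2 decimals: 0.55
  -> result = 0.55 C
Step 2: clamp_value(value=0.55, minimum=0.0, maximum=30.0)
  result = max(0.0, min(30.0, 0.55)) = max(0.0, 0.55) = 0.55
  was_clamped = (0.55 != 0.55) = false
  -> result = 0.55
0.55
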